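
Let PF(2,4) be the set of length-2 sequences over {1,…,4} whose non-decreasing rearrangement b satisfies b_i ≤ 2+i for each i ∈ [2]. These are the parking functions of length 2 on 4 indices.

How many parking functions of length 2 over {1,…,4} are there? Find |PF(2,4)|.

|PF| = (4−2+1)·(4+1)^(2−1) = 3×5 = 15 (Konheim–Weiss)
Check (1,2) → sorted (1,2): b_i ≤ 2+i ∀i, a PF.

15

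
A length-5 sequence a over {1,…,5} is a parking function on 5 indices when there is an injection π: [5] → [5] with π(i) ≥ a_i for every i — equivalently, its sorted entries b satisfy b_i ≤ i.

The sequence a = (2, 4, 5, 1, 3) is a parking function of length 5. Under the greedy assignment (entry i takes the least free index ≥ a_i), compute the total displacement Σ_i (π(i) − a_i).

0

Σπ = 15 ({1..5} each once); Σa = 2+4+5+1+3 = 15; disp = 15−15 = 0.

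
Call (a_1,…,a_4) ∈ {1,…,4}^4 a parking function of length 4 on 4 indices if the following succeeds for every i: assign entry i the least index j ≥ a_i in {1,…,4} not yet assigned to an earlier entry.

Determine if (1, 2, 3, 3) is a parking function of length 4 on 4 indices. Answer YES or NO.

Rearranged: b = (1, 2, 3, 3).
  b_1=1 ≤ 1
  b_2=2 ≤ 2
  b_3=3 ≤ 3
  b_4=3 ≤ 4
All bounds hold ⇒ YES

YES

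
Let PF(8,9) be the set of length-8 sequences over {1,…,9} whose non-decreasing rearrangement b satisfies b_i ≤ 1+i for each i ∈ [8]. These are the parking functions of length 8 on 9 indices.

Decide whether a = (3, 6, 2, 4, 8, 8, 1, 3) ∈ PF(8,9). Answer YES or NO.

YES

Order a: b = (1, 2, 3, 3, 4, 6, 8, 8).
  b_1=1 ≤ 2
  b_2=2 ≤ 3
  b_3=3 ≤ 4
  b_4=3 ≤ 5
  b_5=4 ≤ 6
  b_6=6 ≤ 7
  b_7=8 ≤ 8
  b_8=8 ≤ 9
All bounds hold ⇒ YES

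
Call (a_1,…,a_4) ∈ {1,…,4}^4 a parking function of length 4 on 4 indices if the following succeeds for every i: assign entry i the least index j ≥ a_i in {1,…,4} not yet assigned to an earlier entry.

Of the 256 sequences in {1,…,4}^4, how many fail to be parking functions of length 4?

#PF = (5−4)·5^(4−1) = 1×125 = 125
Example (3,3,1,4) → sorted (1,3,3,4): b_2=3>2, not a PF.
So 256 − 125 = 131 fail.

131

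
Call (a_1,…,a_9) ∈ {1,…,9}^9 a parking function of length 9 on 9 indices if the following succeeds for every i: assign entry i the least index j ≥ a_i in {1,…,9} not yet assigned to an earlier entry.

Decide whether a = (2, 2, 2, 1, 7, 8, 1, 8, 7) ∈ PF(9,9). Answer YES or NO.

Order a: b = (1, 1, 2, 2, 2, 7, 7, 8, 8).
  b_1=1 ≤ 1
  b_2=1 ≤ 2
  b_3=2 ≤ 3
  b_4=2 ≤ 4
  b_5=2 ≤ 5
  b_6=7 > 6
  fails at i=6 ⇒ NO

NO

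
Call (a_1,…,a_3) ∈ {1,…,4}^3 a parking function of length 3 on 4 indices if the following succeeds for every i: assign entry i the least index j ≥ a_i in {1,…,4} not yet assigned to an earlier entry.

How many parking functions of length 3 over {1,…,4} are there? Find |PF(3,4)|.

50

|PF| = (4+1−3)·(4+1)^{3−1} = 2 · 25 = 50 [KW]
Check (1,1,3) → sorted (1,1,3): b_i ≤ 1+i ∀i, a PF.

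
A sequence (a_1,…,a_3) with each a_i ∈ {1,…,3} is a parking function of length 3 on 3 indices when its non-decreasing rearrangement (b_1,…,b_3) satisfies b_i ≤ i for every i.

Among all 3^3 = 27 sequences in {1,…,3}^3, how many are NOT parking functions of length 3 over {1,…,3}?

|PF| = (3+1−3)·(3+1)^{3−1} = 1·16 = 16
Example (2,2,2) → sorted (2,2,2): b_1=2>1, not a PF.
So 27 − 16 = 11 fail.

11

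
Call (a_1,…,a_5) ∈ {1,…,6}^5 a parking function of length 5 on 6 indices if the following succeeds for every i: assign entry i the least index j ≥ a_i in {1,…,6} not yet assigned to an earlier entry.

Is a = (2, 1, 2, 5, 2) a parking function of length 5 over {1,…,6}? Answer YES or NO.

YES

Sorted: b = (1, 2, 2, 2, 5).
  b_1=1 ≤ 2
  b_2=2 ≤ 3
  b_3=2 ≤ 4
  b_4=2 ≤ 5
  b_5=5 ≤ 6
All bounds hold ⇒ YES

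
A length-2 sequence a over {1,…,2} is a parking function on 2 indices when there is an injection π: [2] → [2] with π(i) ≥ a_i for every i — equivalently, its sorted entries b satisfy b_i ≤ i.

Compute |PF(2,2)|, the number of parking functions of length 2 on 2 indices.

3

Count = (2−2+1)·(2+1)^(2−1) = 1·3 = 3 [KW]
Check (1,2) → sorted (1,2): b_i ≤ i ∀i, a PF.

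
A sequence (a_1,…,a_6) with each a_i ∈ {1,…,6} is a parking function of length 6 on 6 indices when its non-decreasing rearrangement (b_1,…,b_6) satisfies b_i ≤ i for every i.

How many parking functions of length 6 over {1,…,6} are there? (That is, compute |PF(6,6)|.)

16807

Count = (6+1−6)·(6+1)^{6−1} = 1×16807 = 16807 [KW]
One tuple (6,4,1,1,3,3) → sorted (1,1,3,3,4,6): b_i ≤ i ∀i, a PF.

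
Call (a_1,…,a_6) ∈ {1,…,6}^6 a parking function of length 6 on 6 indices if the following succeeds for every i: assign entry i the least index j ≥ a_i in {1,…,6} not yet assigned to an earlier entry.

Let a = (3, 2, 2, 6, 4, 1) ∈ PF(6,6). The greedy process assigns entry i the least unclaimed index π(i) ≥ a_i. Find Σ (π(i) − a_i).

3

Σπ = 21 ({1..6} each once); Σa = 3+2+2+6+4+1 = 18; disp = 21−18 = 3.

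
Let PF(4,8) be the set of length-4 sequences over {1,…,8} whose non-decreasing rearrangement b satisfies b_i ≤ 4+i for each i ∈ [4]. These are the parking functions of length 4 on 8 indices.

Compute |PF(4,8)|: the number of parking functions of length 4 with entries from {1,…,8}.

3645

#PF = 5·9^3 = 5 · 729 = 3645 [KW]
Check (3,3,2,8) → sorted (2,3,3,8): b_i ≤ 4+i ∀i, a PF.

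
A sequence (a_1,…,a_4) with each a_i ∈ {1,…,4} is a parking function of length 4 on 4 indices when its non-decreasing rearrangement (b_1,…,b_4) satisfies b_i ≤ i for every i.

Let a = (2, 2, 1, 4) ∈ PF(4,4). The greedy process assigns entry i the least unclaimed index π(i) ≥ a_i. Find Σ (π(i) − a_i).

Σπ = 4·5/2 = 10 (π permutes [4]); Σa = 2+2+1+4 = 9; disp = 10−9 = 1.

1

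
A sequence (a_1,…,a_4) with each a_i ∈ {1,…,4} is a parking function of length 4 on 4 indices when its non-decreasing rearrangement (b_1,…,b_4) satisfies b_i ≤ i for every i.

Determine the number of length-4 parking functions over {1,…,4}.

125

#PF = (4+1−4)·(4+1)^{4−1} = 1×125 = 125 [KW]
E.g. (2,1,1,4) → sorted (1,1,2,4): b_i ≤ i ∀i, a PF.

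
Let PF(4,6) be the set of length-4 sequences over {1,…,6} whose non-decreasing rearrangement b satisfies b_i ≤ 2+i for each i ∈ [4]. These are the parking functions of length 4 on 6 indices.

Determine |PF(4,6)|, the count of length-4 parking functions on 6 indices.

1029

Count = 3·7^3 = 3 · 343 = 1029
Check (1,6,4,1) → sorted (1,1,4,6): b_i ≤ 2+i ∀i, a PF.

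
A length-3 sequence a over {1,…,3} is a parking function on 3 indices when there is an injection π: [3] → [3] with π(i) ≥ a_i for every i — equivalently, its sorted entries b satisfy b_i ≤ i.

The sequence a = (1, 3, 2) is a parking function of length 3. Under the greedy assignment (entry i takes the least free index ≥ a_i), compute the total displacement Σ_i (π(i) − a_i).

Σπ = 6 ({1..3} each once); Σa = 1+3+2 = 6; disp = 6−6 = 0.

0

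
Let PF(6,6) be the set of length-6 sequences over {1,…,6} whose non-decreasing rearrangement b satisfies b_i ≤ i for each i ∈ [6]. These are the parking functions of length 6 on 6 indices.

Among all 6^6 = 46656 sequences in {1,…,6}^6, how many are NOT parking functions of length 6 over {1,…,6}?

29849

|PF(6,6)| = (6−6+1)·(6+1)^(6−1) = 1×16807 = 16807 (Pollak)
Check (3,6,6,6,4,6) → sorted (3,4,6,6,6,6): b_1=3>1, not a PF.
6^6 − 16807 = 46656 − 16807 = 29849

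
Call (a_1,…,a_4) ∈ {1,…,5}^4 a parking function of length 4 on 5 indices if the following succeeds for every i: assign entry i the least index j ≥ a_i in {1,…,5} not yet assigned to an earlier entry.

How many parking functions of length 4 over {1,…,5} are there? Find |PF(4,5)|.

#PF = (6−4)·6^(4−1) = 2·216 = 432 (Pollak)
E.g. (2,1,2,2) → sorted (1,2,2,2): b_i ≤ 1+i ∀i, a PF.

432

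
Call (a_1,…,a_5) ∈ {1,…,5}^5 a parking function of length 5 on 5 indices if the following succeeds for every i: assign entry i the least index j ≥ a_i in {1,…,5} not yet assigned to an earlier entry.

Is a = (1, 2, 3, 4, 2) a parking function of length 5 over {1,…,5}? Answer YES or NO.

YES

Sorted: b = (1, 2, 2, 3, 4).
  b_1=1 ≤ 1
  b_2=2 ≤ 2
  b_3=2 ≤ 3
  b_4=3 ≤ 4
  b_5=4 ≤ 5
All bounds hold ⇒ YES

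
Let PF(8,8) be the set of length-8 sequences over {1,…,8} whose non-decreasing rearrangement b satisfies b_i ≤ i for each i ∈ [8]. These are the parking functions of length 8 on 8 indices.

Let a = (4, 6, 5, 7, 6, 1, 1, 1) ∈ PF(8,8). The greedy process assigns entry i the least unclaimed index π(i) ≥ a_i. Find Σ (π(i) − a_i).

5

Σπ = 36 ({1..8} each once); Σa = 4+6+5+7+6+1+1+1 = 31; disp = 36−31 = 5.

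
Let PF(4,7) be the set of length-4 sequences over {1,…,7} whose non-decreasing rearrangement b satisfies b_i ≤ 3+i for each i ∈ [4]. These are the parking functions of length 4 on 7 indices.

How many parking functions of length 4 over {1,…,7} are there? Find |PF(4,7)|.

2048

|PF(4,7)| = (7+1−4)·(7+1)^{4−1} = 4·512 = 2048
Example (1,1,1,2) → sorted (1,1,1,2): b_i ≤ 3+i ∀i, a PF.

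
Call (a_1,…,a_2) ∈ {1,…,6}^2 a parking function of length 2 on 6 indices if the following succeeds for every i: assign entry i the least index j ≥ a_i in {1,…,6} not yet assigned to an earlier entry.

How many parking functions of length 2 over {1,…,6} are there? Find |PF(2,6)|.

Count = (6+1−2)·(6+1)^{2−1} = 5 · 7 = 35 [KW]
Check (1,3) → sorted (1,3): b_i ≤ 4+i ∀i, a PF.

35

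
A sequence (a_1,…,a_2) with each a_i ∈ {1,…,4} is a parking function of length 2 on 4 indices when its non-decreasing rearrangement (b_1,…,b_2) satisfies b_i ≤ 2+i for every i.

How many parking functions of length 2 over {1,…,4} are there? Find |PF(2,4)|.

#PF = (4+1−2)·(4+1)^{2−1} = 3 · 5 = 15
Example (1,3) → sorted (1,3): b_i ≤ 2+i ∀i, a PF.

15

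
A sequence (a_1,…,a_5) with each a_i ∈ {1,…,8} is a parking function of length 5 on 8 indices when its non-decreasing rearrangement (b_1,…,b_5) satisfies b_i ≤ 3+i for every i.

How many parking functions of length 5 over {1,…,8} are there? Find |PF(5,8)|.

26244

#PF = (9−5)·9^(5−1) = 4 · 6561 = 26244 (Konheim–Weiss)
E.g. (4,4,4,5,2) → sorted (2,4,4,4,5): b_i ≤ 3+i ∀i, a PF.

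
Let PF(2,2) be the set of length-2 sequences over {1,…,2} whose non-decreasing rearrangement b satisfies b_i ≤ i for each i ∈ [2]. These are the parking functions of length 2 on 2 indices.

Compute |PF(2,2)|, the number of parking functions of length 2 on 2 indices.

3

#PF = (2+1−2)·(2+1)^{2−1} = 1×3 = 3
One tuple (1,1) → sorted (1,1): b_i ≤ i ∀i, a PF.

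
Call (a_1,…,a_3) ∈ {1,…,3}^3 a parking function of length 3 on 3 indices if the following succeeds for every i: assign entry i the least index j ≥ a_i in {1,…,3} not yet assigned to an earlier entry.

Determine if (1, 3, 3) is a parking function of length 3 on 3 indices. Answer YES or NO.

NO

Sorted: b = (1, 3, 3).
  b_1=1 ≤ 1
  b_2=3 > 2
  fails at i=2 ⇒ NO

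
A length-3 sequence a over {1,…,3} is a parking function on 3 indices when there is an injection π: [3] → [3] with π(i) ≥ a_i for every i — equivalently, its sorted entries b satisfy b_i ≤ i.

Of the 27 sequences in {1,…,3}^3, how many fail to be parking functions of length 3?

11

#PF = (3−3+1)·(3+1)^(3−1) = 1 · 16 = 16 (Konheim–Weiss)
Example (3,3,3) → sorted (3,3,3): b_1=3>1, not a PF.
So 27 − 16 = 11 fail.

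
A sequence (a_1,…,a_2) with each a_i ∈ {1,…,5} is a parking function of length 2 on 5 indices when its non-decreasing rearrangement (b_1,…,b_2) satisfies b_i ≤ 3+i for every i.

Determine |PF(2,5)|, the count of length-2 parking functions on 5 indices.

Count = (5−2+1)·(5+1)^(2−1) = 4×6 = 24 [KW]
Example (2,3) → sorted (2,3): b_i ≤ 3+i ∀i, a PF.

24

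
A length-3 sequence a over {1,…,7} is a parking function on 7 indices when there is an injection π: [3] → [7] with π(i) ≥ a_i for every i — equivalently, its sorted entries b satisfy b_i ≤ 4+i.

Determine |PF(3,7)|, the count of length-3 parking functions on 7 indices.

320

#PF = (7−3+1)·(7+1)^(3−1) = 5·64 = 320 (Pollak)
Check (5,5,4) → sorted (4,5,5): b_i ≤ 4+i ∀i, a PF.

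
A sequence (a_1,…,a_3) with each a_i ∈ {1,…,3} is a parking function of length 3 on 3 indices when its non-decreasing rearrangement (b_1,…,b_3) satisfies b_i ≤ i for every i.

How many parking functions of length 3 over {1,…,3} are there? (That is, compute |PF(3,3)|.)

#PF = (4−3)·4^(3−1) = 1·16 = 16 [KW]
One tuple (1,1,2) → sorted (1,1,2): b_i ≤ i ∀i, a PF.

16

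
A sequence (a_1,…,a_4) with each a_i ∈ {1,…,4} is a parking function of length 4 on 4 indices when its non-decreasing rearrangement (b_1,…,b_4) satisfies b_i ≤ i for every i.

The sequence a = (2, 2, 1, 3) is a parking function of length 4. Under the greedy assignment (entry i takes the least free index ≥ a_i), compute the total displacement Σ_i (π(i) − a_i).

2

Σπ(i) = 1+…+4 = 10; Σa = 2+2+1+3 = 8; disp = 10−8 = 2.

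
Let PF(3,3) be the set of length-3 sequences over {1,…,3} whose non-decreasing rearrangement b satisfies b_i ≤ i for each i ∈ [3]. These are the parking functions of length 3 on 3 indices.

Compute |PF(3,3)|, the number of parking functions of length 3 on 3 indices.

16

|PF| = (4−3)·4^(3−1) = 1·16 = 16
E.g. (2,1,3) → sorted (1,2,3): b_i ≤ i ∀i, a PF.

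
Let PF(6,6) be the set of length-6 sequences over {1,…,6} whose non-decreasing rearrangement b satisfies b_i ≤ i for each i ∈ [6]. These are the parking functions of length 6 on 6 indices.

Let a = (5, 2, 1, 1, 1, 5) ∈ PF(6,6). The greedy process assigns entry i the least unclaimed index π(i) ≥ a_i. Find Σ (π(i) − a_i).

Σπ = 21 ({1..6} each once); Σa = 5+2+1+1+1+5 = 15; disp = 21−15 = 6.

6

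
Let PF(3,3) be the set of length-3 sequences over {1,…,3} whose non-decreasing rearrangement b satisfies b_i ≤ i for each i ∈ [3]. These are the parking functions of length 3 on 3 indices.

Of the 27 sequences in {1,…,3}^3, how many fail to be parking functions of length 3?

Count = (3+1−3)·(3+1)^{3−1} = 1·16 = 16 [KW]
One tuple (3,3,2) → sorted (2,3,3): b_1=2>1, not a PF.
3^3 − 16 = 27 − 16 = 11

11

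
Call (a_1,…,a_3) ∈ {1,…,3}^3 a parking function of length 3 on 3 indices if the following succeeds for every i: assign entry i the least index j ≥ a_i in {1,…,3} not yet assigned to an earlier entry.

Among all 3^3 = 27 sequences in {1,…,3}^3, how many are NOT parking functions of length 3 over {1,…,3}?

|PF| = (3+1−3)·(3+1)^{3−1} = 1·16 = 16 (Pollak)
Example (3,1,3) → sorted (1,3,3): b_2=3>2, not a PF.
So 27 − 16 = 11 fail.

11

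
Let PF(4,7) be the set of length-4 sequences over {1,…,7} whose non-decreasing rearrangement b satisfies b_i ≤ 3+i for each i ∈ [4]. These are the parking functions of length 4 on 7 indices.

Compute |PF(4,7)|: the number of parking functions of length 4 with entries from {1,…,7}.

|PF(4,7)| = (7−4+1)·(7+1)^(4−1) = 4×512 = 2048 [KW]
E.g. (1,5,6,3) → sorted (1,3,5,6): b_i ≤ 3+i ∀i, a PF.

2048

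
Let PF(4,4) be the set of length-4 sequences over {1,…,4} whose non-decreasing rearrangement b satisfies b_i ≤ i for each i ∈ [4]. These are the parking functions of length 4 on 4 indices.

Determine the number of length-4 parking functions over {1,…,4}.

|PF(4,4)| = (4+1−4)·(4+1)^{4−1} = 1 · 125 = 125 (Pollak)
E.g. (4,1,1,3) → sorted (1,1,3,4): b_i ≤ i ∀i, a PF.

125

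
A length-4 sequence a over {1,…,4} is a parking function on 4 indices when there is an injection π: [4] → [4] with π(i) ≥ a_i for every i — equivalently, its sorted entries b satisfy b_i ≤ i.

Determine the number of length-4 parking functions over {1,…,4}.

125

|PF(4,4)| = (4+1−4)·(4+1)^{4−1} = 1·125 = 125 (Pollak)
E.g. (2,1,3,2) → sorted (1,2,2,3): b_i ≤ i ∀i, a PF.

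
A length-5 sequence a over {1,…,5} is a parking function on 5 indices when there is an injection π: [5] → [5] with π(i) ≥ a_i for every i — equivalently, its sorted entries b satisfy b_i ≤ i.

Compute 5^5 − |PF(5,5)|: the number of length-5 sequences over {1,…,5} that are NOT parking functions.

Count = (5−5+1)·(5+1)^(5−1) = 1 · 1296 = 1296 (Pollak)
One tuple (4,4,4,5,5) → sorted (4,4,4,5,5): b_1=4>1, not a PF.
So 3125 − 1296 = 1829 fail.

1829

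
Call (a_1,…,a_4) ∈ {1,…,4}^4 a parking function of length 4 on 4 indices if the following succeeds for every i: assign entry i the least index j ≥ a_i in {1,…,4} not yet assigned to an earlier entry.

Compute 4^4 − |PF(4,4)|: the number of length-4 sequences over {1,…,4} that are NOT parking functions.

Count = (4+1−4)·(4+1)^{4−1} = 1×125 = 125
E.g. (2,4,4,3) → sorted (2,3,4,4): b_1=2>1, not a PF.
Total 256; non-PF = 256−125 = 131

131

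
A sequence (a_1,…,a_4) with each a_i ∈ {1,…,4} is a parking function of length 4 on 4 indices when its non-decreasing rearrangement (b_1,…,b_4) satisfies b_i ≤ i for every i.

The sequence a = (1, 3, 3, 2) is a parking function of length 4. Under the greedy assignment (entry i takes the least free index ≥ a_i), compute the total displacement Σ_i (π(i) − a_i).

Σπ = 4·5/2 = 10 (π permutes [4]); Σa = 1+3+3+2 = 9; disp = 10−9 = 1.

1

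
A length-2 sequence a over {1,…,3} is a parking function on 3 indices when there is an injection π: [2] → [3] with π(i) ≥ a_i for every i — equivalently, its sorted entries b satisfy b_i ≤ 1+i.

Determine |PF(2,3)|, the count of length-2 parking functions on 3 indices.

Count = 2·4^1 = 2×4 = 8 (Konheim–Weiss)
Example (3,1) → sorted (1,3): b_i ≤ 1+i ∀i, a PF.

8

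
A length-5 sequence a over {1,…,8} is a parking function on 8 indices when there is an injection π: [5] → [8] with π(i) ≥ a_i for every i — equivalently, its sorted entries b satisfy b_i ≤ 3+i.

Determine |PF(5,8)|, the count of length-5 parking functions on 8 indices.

|PF(5,8)| = (8−5+1)·(8+1)^(5−1) = 4 · 6561 = 26244 (Pollak)
E.g. (1,5,3,6,5) → sorted (1,3,5,5,6): b_i ≤ 3+i ∀i, a PF.

26244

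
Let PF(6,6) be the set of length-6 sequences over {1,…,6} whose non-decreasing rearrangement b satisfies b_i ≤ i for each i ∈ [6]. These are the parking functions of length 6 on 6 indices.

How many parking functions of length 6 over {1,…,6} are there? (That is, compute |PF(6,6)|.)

#PF = (6−6+1)·(6+1)^(6−1) = 1×16807 = 16807 [KW]
Example (2,1,4,2,4,1) → sorted (1,1,2,2,4,4): b_i ≤ i ∀i, a PF.

16807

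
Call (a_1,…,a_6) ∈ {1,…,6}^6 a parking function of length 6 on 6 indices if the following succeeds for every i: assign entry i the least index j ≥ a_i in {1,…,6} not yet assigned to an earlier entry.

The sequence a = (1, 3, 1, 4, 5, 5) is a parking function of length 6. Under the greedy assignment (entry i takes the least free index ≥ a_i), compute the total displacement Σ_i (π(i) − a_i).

Σπ(i) = 1+…+6 = 21; Σa = 1+3+1+4+5+5 = 19; disp = 21−19 = 2.

2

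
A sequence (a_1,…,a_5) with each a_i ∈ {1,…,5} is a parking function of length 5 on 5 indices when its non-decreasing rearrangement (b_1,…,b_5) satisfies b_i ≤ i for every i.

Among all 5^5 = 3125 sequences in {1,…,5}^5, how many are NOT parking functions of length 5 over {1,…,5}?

|PF| = (5+1−5)·(5+1)^{5−1} = 1×1296 = 1296 [KW]
E.g. (3,5,5,4,4) → sorted (3,4,4,5,5): b_1=3>1, not a PF.
So 3125 − 1296 = 1829 fail.

1829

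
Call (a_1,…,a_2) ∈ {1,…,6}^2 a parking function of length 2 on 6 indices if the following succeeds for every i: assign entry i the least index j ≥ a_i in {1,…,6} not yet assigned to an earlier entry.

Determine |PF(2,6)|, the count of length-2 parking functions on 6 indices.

35

|PF| = (6+1−2)·(6+1)^{2−1} = 5 · 7 = 35 [KW]
E.g. (5,1) → sorted (1,5): b_i ≤ 4+i ∀i, a PF.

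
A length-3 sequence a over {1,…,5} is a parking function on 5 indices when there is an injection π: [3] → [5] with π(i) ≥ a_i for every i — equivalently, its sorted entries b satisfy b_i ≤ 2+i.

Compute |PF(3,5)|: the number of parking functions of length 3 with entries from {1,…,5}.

|PF| = (5−3+1)·(5+1)^(3−1) = 3·36 = 108 (Pollak)
E.g. (4,5,2) → sorted (2,4,5): b_i ≤ 2+i ∀i, a PF.

108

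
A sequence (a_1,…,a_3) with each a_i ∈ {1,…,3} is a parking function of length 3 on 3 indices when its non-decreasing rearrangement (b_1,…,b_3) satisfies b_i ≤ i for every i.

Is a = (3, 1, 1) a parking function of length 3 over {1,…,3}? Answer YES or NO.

Rearranged: b = (1, 1, 3).
  b_1=1 ≤ 1
  b_2=1 ≤ 2
  b_3=3 ≤ 3
All bounds hold ⇒ YES

YES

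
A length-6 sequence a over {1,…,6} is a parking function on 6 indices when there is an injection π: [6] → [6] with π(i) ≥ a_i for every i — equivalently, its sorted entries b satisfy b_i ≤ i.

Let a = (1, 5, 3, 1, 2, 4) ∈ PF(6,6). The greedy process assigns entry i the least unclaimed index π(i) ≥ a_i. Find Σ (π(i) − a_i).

5

Σπ = 6·7/2 = 21 (π permutes [6]); Σa = 1+5+3+1+2+4 = 16; disp = 21−16 = 5.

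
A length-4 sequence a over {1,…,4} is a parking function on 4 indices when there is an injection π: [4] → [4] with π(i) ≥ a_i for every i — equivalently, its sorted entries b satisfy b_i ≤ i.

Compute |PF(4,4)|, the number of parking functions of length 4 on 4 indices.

|PF(4,4)| = 1·5^3 = 1·125 = 125 (Konheim–Weiss)
Check (1,3,2,3) → sorted (1,2,3,3): b_i ≤ i ∀i, a PF.

125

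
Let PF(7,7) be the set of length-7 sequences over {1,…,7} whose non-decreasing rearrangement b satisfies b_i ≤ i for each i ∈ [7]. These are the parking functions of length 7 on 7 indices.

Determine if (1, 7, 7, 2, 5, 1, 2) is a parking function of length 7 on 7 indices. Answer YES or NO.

NO

Sorted: b = (1, 1, 2, 2, 5, 7, 7).
  b_1=1 ≤ 1
  b_2=1 ≤ 2
  b_3=2 ≤ 3
  b_4=2 ≤ 4
  b_5=5 ≤ 5
  b_6=7 > 6
  fails at i=6 ⇒ NO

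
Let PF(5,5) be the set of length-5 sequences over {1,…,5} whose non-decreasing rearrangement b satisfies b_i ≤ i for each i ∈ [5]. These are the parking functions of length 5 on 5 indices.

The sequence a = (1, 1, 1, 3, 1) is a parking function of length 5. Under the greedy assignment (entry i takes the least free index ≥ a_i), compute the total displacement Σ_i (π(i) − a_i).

Σπ = 5·6/2 = 15 (π permutes [5]); Σa = 1+1+1+3+1 = 7; disp = 15−7 = 8.

8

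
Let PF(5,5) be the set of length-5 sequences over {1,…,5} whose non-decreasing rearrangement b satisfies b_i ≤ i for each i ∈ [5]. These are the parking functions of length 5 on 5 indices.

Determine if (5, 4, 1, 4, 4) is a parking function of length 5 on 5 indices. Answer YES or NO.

Rearranged: b = (1, 4, 4, 4, 5).
  b_1=1 ≤ 1
  b_2=4 > 2
  fails at i=2 ⇒ NO

NO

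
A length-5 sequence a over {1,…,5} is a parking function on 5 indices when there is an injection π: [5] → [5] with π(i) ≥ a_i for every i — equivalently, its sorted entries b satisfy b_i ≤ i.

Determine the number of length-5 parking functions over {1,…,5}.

#PF = (6−5)·6^(5−1) = 1 · 1296 = 1296 (Pollak)
One tuple (1,1,3,2,4) → sorted (1,1,2,3,4): b_i ≤ i ∀i, a PF.

1296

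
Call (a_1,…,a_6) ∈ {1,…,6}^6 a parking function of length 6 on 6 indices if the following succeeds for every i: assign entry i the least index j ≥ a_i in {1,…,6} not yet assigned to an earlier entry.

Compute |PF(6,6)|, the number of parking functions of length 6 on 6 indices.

16807

Count = (6−6+1)·(6+1)^(6−1) = 1·16807 = 16807 [KW]
E.g. (2,1,6,4,2,5) → sorted (1,2,2,4,5,6): b_i ≤ i ∀i, a PF.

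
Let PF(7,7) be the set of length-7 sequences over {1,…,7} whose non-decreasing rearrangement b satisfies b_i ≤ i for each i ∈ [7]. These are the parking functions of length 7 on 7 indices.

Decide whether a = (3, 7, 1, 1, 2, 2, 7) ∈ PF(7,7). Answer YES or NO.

Rearranged: b = (1, 1, 2, 2, 3, 7, 7).
  b_1=1 ≤ 1
  b_2=1 ≤ 2
  b_3=2 ≤ 3
  b_4=2 ≤ 4
  b_5=3 ≤ 5
  b_6=7 > 6
  fails at i=6 ⇒ NO

NO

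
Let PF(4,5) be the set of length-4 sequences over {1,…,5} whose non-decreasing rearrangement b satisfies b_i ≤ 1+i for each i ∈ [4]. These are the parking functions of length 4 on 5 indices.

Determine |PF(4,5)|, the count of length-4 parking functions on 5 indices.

Count = (5−4+1)·(5+1)^(4−1) = 2×216 = 432 (Konheim–Weiss)
Check (2,2,1,3) → sorted (1,2,2,3): b_i ≤ 1+i ∀i, a PF.

432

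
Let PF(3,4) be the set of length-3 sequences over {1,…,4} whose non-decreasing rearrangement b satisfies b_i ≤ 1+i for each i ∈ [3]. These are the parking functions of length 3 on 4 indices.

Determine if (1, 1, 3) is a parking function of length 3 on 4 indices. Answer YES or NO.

Order a: b = (1, 1, 3).
  b_1=1 ≤ 2
  b_2=1 ≤ 3
  b_3=3 ≤ 4
All bounds hold ⇒ YES

YES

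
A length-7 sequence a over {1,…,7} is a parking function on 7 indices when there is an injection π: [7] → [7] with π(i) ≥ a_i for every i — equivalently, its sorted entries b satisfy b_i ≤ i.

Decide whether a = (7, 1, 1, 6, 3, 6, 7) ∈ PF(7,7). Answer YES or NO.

Sorted: b = (1, 1, 3, 6, 6, 7, 7).
  b_1=1 ≤ 1
  b_2=1 ≤ 2
  b_3=3 ≤ 3
  b_4=6 > 4
  fails at i=4 ⇒ NO

NO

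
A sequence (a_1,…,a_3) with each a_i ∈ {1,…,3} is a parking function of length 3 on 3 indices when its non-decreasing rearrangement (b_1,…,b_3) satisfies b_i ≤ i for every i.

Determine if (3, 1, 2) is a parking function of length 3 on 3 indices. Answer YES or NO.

YES

Sorted: b = (1, 2, 3).
  b_1=1 ≤ 1
  b_2=2 ≤ 2
  b_3=3 ≤ 3
All bounds hold ⇒ YES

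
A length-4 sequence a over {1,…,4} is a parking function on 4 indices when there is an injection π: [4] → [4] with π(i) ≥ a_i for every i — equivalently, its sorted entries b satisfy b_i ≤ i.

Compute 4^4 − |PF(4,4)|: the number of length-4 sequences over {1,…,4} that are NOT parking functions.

131

|PF| = (4+1−4)·(4+1)^{4−1} = 1 · 125 = 125
Example (1,4,4,1) → sorted (1,1,4,4): b_3=4>3, not a PF.
Total 256; non-PF = 256−125 = 131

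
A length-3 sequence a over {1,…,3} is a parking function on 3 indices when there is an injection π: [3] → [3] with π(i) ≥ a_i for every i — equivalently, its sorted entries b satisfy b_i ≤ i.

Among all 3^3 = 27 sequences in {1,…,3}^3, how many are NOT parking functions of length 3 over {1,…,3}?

#PF = 1·4^2 = 1·16 = 16 [KW]
E.g. (1,3,3) → sorted (1,3,3): b_2=3>2, not a PF.
So 27 − 16 = 11 fail.

11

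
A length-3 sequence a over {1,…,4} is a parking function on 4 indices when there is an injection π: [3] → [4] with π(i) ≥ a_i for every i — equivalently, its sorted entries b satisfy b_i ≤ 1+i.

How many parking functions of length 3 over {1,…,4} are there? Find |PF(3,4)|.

Count = (4+1−3)·(4+1)^{3−1} = 2 · 25 = 50 (Konheim–Weiss)
Example (3,1,2) → sorted (1,2,3): b_i ≤ 1+i ∀i, a PF.

50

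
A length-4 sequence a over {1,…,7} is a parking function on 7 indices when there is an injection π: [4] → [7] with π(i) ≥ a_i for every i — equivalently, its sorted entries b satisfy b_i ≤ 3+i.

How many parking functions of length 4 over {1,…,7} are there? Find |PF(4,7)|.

#PF = (7−4+1)·(7+1)^(4−1) = 4×512 = 2048 (Konheim–Weiss)
Check (6,6,3,3) → sorted (3,3,6,6): b_i ≤ 3+i ∀i, a PF.

2048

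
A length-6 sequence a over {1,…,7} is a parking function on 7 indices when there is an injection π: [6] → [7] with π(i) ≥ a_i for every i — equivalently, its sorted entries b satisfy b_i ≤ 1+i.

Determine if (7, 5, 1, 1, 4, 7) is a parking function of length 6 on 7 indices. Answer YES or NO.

Sorted: b = (1, 1, 4, 5, 7, 7).
  b_1=1 ≤ 2
  b_2=1 ≤ 3
  b_3=4 ≤ 4
  b_4=5 ≤ 5
  b_5=7 > 6
  fails at i=5 ⇒ NO

NO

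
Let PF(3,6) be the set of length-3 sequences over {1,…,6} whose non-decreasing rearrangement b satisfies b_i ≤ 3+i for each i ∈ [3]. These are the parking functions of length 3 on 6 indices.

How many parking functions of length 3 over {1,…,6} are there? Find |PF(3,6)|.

196

|PF(3,6)| = (6−3+1)·(6+1)^(3−1) = 4·49 = 196 [KW]
Example (1,1,6) → sorted (1,1,6): b_i ≤ 3+i ∀i, a PF.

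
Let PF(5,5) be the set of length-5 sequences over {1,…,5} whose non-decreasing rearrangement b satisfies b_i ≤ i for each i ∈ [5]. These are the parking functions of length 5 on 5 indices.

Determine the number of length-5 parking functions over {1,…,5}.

Count = (6−5)·6^(5−1) = 1 · 1296 = 1296 (Pollak)
Example (5,3,4,1,2) → sorted (1,2,3,4,5): b_i ≤ i ∀i, a PF.

1296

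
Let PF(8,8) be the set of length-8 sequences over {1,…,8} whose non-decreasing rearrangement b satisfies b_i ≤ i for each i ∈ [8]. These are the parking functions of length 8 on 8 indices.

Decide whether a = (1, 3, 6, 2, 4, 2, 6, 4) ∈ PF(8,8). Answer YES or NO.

Rearranged: b = (1, 2, 2, 3, 4, 4, 6, 6).
  b_1=1 ≤ 1
  b_2=2 ≤ 2
  b_3=2 ≤ 3
  b_4=3 ≤ 4
  b_5=4 ≤ 5
  b_6=4 ≤ 6
  b_7=6 ≤ 7
  b_8=6 ≤ 8
All bounds hold ⇒ YES

YES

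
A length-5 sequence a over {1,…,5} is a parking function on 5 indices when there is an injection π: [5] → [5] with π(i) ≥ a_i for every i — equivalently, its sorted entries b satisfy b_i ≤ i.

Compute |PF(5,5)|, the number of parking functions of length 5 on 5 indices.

1296

#PF = (6−5)·6^(5−1) = 1 · 1296 = 1296 [KW]
Example (2,2,3,1,3) → sorted (1,2,2,3,3): b_i ≤ i ∀i, a PF.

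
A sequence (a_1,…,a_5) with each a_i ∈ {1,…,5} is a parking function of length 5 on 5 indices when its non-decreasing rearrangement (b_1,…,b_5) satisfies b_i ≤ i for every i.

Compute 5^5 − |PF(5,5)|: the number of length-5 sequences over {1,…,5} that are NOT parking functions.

1829

|PF| = 1·6^4 = 1·1296 = 1296 (Pollak)
Check (5,5,5,1,5) → sorted (1,5,5,5,5): b_2=5>2, not a PF.
Total 3125; non-PF = 3125−1296 = 1829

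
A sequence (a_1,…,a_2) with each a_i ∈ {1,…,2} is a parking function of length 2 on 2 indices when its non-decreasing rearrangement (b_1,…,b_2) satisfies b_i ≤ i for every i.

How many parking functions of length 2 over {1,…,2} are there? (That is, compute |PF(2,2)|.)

#PF = (2+1−2)·(2+1)^{2−1} = 1·3 = 3
One tuple (2,1) → sorted (1,2): b_i ≤ i ∀i, a PF.

3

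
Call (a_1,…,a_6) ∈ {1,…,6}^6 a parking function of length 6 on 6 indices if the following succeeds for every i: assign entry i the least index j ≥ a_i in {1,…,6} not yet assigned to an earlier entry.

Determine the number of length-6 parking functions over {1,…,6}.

16807

#PF = (6−6+1)·(6+1)^(6−1) = 1 · 16807 = 16807 (Pollak)
Example (3,4,1,2,3,6) → sorted (1,2,3,3,4,6): b_i ≤ i ∀i, a PF.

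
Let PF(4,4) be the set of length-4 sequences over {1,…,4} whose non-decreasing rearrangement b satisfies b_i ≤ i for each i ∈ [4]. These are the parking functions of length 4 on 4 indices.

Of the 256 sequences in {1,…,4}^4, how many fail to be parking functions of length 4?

131

|PF(4,4)| = 1·5^3 = 1·125 = 125
Check (3,3,2,3) → sorted (2,3,3,3): b_1=2>1, not a PF.
Total 256; non-PF = 256−125 = 131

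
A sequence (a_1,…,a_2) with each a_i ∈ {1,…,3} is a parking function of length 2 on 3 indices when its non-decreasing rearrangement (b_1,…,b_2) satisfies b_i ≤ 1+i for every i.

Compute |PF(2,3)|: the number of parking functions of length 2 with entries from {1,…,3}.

8

|PF| = (3−2+1)·(3+1)^(2−1) = 2×4 = 8 (Konheim–Weiss)
One tuple (2,2) → sorted (2,2): b_i ≤ 1+i ∀i, a PF.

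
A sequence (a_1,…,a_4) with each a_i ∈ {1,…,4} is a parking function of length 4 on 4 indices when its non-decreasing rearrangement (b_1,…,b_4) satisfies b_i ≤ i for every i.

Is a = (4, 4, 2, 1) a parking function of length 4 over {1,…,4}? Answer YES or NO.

Sorted: b = (1, 2, 4, 4).
  b_1=1 ≤ 1
  b_2=2 ≤ 2
  b_3=4 > 3
  fails at i=3 ⇒ NO

NO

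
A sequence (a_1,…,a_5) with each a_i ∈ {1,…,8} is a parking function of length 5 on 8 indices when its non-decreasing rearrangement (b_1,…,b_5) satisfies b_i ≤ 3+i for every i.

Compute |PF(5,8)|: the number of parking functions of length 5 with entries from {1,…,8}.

26244

|PF| = (8+1−5)·(8+1)^{5−1} = 4·6561 = 26244 [KW]
Check (2,6,4,6,8) → sorted (2,4,6,6,8): b_i ≤ 3+i ∀i, a PF.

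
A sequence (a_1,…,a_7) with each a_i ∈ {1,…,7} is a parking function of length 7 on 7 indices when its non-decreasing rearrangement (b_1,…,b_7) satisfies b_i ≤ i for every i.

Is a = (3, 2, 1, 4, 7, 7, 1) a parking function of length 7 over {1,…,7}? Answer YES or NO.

NO

Sorted: b = (1, 1, 2, 3, 4, 7, 7).
  b_1=1 ≤ 1
  b_2=1 ≤ 2
  b_3=2 ≤ 3
  b_4=3 ≤ 4
  b_5=4 ≤ 5
  b_6=7 > 6
  fails at i=6 ⇒ NO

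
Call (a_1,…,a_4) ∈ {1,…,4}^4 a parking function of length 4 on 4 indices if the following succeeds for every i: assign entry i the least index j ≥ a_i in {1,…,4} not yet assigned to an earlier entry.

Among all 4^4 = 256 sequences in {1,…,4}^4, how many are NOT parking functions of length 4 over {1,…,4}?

|PF(4,4)| = 1·5^3 = 1·125 = 125 (Konheim–Weiss)
Example (4,4,3,3) → sorted (3,3,4,4): b_1=3>1, not a PF.
4^4 − 125 = 256 − 125 = 131

131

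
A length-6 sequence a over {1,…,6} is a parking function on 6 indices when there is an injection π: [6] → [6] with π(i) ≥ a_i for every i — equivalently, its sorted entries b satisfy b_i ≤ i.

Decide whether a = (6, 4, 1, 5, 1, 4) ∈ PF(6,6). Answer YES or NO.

Order a: b = (1, 1, 4, 4, 5, 6).
  b_1=1 ≤ 1
  b_2=1 ≤ 2
  b_3=4 > 3
  fails at i=3 ⇒ NO

NO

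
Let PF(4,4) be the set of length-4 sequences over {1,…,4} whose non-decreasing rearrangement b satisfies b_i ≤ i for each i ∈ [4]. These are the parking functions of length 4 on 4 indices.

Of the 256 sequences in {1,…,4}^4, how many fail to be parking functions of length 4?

131

|PF(4,4)| = (4−4+1)·(4+1)^(4−1) = 1·125 = 125
One tuple (4,3,4,3) → sorted (3,3,4,4): b_1=3>1, not a PF.
Total 256; non-PF = 256−125 = 131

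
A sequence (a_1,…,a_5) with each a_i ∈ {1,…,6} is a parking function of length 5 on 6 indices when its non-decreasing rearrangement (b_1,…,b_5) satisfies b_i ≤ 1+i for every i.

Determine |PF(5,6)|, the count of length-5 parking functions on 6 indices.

4802

#PF = (6−5+1)·(6+1)^(5−1) = 2×2401 = 4802 (Pollak)
Example (4,3,5,1,5) → sorted (1,3,4,5,5): b_i ≤ 1+i ∀i, a PF.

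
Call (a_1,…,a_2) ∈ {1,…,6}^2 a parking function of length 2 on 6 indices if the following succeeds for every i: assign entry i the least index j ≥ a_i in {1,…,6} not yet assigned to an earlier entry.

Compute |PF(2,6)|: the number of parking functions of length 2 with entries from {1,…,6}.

35

Count = (6−2+1)·(6+1)^(2−1) = 5×7 = 35
E.g. (2,1) → sorted (1,2): b_i ≤ 4+i ∀i, a PF.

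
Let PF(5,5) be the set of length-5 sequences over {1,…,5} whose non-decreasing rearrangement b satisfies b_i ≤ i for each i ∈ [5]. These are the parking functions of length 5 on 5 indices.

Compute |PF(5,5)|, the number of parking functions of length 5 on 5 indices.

1296

#PF = 1·6^4 = 1×1296 = 1296
E.g. (1,2,5,2,4) → sorted (1,2,2,4,5): b_i ≤ i ∀i, a PF.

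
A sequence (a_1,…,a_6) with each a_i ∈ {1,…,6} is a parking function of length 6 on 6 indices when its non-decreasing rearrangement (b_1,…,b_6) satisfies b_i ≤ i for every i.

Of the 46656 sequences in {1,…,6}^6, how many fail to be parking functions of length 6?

29849

#PF = (7−6)·7^(6−1) = 1·16807 = 16807
Example (6,5,1,2,3,5) → sorted (1,2,3,5,5,6): b_4=5>4, not a PF.
Total 46656; non-PF = 46656−16807 = 29849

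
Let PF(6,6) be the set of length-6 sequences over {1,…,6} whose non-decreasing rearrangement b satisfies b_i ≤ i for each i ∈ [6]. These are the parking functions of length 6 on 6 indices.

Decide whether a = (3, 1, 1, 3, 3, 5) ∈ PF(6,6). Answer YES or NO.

YES

Order a: b = (1, 1, 3, 3, 3, 5).
  b_1=1 ≤ 1
  b_2=1 ≤ 2
  b_3=3 ≤ 3
  b_4=3 ≤ 4
  b_5=3 ≤ 5
  b_6=5 ≤ 6
All bounds hold ⇒ YES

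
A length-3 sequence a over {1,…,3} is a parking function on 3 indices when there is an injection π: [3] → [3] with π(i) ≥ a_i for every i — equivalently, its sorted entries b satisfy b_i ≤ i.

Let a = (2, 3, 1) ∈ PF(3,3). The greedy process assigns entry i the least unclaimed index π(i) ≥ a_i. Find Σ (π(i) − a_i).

Σπ = 6 ({1..3} each once); Σa = 2+3+1 = 6; disp = 6−6 = 0.

0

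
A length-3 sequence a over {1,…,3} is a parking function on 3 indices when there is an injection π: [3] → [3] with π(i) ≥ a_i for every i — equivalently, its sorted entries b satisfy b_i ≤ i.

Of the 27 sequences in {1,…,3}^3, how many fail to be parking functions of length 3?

|PF(3,3)| = (4−3)·4^(3−1) = 1×16 = 16 [KW]
E.g. (3,3,3) → sorted (3,3,3): b_1=3>1, not a PF.
3^3 − 16 = 27 − 16 = 11

11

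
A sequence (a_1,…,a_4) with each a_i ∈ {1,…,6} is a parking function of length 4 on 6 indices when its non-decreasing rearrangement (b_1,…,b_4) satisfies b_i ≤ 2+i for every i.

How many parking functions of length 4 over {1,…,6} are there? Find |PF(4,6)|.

|PF| = (7−4)·7^(4−1) = 3 · 343 = 1029
One tuple (3,1,4,4) → sorted (1,3,4,4): b_i ≤ 2+i ∀i, a PF.

1029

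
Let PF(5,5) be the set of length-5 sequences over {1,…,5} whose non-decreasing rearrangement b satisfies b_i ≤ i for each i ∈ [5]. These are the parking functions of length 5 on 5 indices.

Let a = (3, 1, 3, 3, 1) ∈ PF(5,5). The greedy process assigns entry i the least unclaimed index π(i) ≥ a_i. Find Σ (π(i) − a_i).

Σπ = 15 ({1..5} each once); Σa = 3+1+3+3+1 = 11; disp = 15−11 = 4.

4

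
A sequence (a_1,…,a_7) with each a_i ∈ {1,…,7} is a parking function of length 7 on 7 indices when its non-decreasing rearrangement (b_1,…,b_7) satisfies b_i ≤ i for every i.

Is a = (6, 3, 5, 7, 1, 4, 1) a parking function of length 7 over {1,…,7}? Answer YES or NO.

YES

Rearranged: b = (1, 1, 3, 4, 5, 6, 7).
  b_1=1 ≤ 1
  b_2=1 ≤ 2
  b_3=3 ≤ 3
  b_4=4 ≤ 4
  b_5=5 ≤ 5
  b_6=6 ≤ 6
  b_7=7 ≤ 7
All bounds hold ⇒ YES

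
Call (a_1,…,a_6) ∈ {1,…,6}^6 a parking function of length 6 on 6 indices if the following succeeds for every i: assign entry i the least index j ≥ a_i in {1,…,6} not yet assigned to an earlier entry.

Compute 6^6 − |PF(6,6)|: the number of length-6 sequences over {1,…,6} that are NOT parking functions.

29849

|PF| = (6+1−6)·(6+1)^{6−1} = 1×16807 = 16807 [KW]
E.g. (4,4,3,3,4,1) → sorted (1,3,3,4,4,4): b_2=3>2, not a PF.
6^6 − 16807 = 46656 − 16807 = 29849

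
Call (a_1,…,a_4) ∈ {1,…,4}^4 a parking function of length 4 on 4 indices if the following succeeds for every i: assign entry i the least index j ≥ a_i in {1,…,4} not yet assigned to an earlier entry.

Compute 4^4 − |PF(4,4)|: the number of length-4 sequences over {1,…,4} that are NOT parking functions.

131

Count = (4−4+1)·(4+1)^(4−1) = 1 · 125 = 125 (Pollak)
E.g. (4,4,2,2) → sorted (2,2,4,4): b_1=2>1, not a PF.
Total 256; non-PF = 256−125 = 131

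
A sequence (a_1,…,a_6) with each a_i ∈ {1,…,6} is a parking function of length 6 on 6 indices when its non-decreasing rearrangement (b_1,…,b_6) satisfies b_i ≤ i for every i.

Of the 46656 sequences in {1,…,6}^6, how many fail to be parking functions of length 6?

29849

#PF = 1·7^5 = 1×16807 = 16807 (Pollak)
E.g. (3,5,2,6,6,6) → sorted (2,3,5,6,6,6): b_1=2>1, not a PF.
Total 46656; non-PF = 46656−16807 = 29849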